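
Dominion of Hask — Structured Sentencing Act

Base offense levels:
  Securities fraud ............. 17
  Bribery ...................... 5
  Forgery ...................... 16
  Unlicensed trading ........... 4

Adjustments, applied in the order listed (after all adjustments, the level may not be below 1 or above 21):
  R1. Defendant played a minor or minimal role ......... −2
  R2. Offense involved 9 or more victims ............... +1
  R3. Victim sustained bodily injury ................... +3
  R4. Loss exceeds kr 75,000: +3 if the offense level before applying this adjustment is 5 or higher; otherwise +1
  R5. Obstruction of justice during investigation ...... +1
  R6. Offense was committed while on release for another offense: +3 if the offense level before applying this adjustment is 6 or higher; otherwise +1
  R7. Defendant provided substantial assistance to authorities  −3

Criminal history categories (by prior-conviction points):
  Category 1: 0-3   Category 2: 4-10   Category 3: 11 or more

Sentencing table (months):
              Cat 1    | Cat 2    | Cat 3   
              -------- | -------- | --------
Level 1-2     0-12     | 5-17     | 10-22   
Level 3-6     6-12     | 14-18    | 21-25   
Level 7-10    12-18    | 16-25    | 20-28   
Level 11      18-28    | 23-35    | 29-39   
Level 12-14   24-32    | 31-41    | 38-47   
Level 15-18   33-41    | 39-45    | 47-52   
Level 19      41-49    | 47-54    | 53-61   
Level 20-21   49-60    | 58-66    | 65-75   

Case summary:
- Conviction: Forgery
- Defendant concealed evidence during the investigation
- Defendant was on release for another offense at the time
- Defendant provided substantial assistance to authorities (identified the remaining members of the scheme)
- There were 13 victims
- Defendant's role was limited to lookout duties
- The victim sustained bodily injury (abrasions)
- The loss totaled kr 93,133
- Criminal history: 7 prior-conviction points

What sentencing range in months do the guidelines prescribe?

58-66 months

Base offense level for forgery: 16.
R1 applies: 16 − 2 = 14.
R2 applies: 14 + 1 = 15.
R3 applies: 15 + 3 = 18.
R4 applies (level before this adjustment is 18 ≥ 5, so +3): 18 + 3 = 21.
R5 applies: 21 + 1 = 22.
R6 applies (level before this adjustment is 22 ≥ 6, so +3): 22 + 3 = 25.
R7 applies: 25 − 3 = 22.
Level 22 exceeds the maximum of 21; capped at 21.
Final offense level: 21.
Criminal history: 7 prior points → Category 2 (4-10).
Level 21 falls in the 20-21 band.
Grid: Level 20-21 × Category 2 = 58-66 months.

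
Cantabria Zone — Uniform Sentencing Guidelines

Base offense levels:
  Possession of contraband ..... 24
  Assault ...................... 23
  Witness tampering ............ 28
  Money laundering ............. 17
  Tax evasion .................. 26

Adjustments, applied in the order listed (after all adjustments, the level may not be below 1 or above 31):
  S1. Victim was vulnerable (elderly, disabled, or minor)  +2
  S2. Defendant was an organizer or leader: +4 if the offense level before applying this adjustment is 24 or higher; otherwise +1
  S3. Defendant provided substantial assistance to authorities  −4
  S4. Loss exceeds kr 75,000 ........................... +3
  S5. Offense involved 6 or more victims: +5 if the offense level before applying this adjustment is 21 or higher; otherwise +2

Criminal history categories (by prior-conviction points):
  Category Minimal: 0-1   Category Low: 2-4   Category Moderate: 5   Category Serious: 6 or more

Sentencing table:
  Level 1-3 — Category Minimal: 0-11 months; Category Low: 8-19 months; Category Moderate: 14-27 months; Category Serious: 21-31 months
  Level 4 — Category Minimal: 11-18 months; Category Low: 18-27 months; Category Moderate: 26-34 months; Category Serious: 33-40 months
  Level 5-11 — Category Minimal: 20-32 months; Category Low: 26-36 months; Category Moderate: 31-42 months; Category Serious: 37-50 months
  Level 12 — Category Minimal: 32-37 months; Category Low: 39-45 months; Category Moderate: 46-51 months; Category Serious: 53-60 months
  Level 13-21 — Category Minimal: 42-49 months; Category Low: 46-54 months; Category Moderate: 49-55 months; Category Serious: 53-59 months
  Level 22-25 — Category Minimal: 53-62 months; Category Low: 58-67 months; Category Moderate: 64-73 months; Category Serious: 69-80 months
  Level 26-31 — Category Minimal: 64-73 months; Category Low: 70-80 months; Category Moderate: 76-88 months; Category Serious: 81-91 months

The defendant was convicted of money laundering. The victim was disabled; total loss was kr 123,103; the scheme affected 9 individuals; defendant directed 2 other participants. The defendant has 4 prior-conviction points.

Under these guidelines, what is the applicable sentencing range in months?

70-80 months

Base offense level for money laundering: 17.
S1 applies: 17 + 2 = 19.
S2 applies (level before this adjustment is 19 < 24, so +1): 19 + 1 = 20.
S3 does not apply.
S4 applies: 20 + 3 = 23.
S5 applies (level before this adjustment is 23 ≥ 21, so +5): 23 + 5 = 28.
Final offense level: 28.
Criminal history: 4 prior points → Category Low (2-4).
Level 28 falls in the 26-31 band.
Grid: Level 26-31 × Category Low = 70-80 months.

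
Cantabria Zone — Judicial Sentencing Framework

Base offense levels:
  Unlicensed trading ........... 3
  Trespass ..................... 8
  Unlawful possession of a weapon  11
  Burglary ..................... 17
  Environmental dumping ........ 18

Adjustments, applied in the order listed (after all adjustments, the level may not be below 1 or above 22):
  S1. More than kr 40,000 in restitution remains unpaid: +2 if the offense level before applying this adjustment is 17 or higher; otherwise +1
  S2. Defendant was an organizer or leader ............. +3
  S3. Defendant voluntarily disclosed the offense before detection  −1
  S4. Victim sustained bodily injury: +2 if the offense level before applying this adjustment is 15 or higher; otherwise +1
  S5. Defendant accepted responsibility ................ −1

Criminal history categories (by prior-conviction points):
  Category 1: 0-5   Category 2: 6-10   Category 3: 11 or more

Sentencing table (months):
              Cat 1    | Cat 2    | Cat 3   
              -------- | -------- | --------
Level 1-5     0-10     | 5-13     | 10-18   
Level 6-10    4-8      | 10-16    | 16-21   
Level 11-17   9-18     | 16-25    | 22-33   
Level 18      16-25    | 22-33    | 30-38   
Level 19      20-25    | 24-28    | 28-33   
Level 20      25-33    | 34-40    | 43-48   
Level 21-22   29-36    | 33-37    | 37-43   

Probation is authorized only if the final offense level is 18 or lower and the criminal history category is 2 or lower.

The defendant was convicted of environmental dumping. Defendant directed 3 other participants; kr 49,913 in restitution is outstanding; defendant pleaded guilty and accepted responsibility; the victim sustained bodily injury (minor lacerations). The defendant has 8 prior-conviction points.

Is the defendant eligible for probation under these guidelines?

No

Base offense level for environmental dumping: 18.
S1 applies (level before this adjustment is 18 ≥ 17, so +2): 18 + 2 = 20.
S2 applies: 20 + 3 = 23.
S3 does not apply.
S4 applies (level before this adjustment is 23 ≥ 15, so +2): 23 + 2 = 25.
S5 applies: 25 − 1 = 24.
Level 24 exceeds the maximum of 22; capped at 22.
Final offense level: 22.
Criminal history: 8 prior points → Category 2 (6-10).
Level 22 falls in the 21-22 band.
Grid: Level 21-22 × Category 2 = 33-37 months.
Probation check: level 22 > 18 and category 2 ≤ 2 → not eligible.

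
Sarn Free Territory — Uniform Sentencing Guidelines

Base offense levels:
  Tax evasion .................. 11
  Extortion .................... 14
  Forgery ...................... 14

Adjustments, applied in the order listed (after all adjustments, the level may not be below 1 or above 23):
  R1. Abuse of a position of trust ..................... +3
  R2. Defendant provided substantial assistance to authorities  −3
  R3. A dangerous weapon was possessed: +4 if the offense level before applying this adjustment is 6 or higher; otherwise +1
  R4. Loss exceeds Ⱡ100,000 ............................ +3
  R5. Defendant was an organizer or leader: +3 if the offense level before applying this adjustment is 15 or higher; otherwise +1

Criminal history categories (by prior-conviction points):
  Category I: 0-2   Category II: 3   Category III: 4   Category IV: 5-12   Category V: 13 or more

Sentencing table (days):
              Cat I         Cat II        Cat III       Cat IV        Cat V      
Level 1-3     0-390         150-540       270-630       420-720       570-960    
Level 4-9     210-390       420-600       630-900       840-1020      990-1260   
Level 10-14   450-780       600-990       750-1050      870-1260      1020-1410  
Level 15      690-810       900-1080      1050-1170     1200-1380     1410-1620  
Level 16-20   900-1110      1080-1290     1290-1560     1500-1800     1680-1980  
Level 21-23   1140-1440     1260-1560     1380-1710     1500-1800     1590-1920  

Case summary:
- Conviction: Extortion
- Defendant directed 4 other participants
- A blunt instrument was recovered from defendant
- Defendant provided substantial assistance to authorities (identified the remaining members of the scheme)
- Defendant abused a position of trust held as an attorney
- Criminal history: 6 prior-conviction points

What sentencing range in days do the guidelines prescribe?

1500-1800 days

Base offense level for extortion: 14.
R1 applies: 14 + 3 = 17.
R2 applies: 17 − 3 = 14.
R3 applies (level before this adjustment is 14 ≥ 6, so +4): 14 + 4 = 18.
R5 applies (level before this adjustment is 18 ≥ 15, so +3): 18 + 3 = 21.
Final offense level: 21.
Criminal history: 6 prior points → Category IV (5-12).
Level 21 falls in the 21-23 band.
Grid: Level 21-23 × Category IV = 1500-1800 days.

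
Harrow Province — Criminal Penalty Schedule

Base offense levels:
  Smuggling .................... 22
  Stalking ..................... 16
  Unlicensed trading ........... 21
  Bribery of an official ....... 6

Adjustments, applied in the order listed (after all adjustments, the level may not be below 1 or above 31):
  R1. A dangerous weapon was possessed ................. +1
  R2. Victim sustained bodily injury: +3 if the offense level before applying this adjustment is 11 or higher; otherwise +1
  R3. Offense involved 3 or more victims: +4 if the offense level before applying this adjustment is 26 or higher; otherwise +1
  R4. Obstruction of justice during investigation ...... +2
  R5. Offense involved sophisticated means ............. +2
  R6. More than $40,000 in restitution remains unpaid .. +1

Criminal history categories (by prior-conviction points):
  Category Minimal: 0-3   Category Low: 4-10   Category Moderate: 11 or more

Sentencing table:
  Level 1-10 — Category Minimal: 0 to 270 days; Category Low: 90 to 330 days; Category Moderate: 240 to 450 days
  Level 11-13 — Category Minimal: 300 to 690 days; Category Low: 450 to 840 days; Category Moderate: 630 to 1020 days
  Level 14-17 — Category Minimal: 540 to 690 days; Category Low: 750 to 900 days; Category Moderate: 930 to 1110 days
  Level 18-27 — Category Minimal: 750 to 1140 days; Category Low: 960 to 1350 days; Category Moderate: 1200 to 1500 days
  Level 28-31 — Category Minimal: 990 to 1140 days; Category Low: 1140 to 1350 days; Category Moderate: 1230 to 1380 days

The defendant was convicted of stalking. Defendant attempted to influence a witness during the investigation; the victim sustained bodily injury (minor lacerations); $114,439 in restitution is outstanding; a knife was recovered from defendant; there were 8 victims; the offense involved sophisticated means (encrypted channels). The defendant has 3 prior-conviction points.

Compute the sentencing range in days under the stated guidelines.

750-1140 days

Base offense level for stalking: 16.
R1 applies: 16 + 1 = 17.
R2 applies (level before this adjustment is 17 ≥ 11, so +3): 17 + 3 = 20.
R3 applies (level before this adjustment is 20 < 26, so +1): 20 + 1 = 21.
R4 applies: 21 + 2 = 23.
R5 applies: 23 + 2 = 25.
R6 applies: 25 + 1 = 26.
Final offense level: 26.
Criminal history: 3 prior points → Category Minimal (0-3).
Level 26 falls in the 18-27 band.
Grid: Level 18-27 × Category Minimal = 750-1140 days.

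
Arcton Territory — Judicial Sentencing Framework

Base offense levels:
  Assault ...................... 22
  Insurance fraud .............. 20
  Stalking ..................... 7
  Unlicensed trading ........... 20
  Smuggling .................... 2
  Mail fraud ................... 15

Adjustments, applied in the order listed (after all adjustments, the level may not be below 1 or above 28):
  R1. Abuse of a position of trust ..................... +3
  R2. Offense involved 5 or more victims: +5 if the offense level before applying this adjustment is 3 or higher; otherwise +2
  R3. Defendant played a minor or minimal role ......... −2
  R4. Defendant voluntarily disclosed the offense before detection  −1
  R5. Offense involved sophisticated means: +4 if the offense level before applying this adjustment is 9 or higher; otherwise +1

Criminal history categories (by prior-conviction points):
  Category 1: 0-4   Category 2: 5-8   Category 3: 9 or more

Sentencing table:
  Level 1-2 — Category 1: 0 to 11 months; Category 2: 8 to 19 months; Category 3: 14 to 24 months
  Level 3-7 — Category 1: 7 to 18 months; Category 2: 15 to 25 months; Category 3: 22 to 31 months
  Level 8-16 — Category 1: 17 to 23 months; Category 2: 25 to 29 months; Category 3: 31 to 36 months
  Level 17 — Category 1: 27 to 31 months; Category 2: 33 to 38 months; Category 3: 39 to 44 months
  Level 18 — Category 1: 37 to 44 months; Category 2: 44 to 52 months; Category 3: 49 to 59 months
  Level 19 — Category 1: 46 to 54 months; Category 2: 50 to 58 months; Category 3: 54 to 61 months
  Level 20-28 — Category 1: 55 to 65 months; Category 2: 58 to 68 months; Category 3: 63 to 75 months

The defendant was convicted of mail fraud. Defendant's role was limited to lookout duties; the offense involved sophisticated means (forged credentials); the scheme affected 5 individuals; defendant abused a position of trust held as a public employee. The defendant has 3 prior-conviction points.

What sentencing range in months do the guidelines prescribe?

55-65 months

Base offense level for mail fraud: 15.
R1 applies: 15 + 3 = 18.
R2 applies (level before this adjustment is 18 ≥ 3, so +5): 18 + 5 = 23.
R3 applies: 23 − 2 = 21.
R4 does not apply.
R5 applies (level before this adjustment is 21 ≥ 9, so +4): 21 + 4 = 25.
Final offense level: 25.
Criminal history: 3 prior points → Category 1 (0-4).
Level 25 falls in the 20-28 band.
Grid: Level 20-28 × Category 1 = 55-65 months.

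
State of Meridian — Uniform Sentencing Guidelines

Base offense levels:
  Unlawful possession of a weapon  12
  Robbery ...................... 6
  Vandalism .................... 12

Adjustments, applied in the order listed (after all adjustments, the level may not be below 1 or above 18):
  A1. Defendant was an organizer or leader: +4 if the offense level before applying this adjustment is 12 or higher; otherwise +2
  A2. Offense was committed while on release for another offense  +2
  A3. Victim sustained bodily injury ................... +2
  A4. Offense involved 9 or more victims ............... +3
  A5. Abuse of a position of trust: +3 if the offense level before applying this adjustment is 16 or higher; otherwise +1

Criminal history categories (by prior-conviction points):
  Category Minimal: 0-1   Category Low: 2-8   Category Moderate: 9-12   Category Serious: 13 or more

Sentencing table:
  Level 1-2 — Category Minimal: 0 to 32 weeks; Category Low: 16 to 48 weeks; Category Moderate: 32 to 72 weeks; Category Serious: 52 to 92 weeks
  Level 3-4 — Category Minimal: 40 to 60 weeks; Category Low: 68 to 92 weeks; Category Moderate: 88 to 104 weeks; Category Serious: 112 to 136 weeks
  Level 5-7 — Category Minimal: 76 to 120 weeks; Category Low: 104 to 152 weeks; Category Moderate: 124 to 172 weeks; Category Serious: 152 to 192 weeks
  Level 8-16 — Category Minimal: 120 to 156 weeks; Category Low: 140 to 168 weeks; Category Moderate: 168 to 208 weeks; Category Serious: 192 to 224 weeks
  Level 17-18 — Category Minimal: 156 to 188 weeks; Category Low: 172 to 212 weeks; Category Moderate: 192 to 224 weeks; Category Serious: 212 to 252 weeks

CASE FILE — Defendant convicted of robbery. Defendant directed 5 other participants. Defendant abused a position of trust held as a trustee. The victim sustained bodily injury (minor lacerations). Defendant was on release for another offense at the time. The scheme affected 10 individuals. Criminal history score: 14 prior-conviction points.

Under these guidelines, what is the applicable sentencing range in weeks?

Base offense level for robbery: 6.
A1 applies (level before this adjustment is 6 < 12, so +2): 6 + 2 = 8.
A2 applies: 8 + 2 = 10.
A3 applies: 10 + 2 = 12.
A4 applies: 12 + 3 = 15.
A5 applies (level before this adjustment is 15 < 16, so +1): 15 + 1 = 16.
Final offense level: 16.
Criminal history: 14 prior points → Category Serious (13+).
Level 16 falls in the 8-16 band.
Grid: Level 8-16 × Category Serious = 192-224 weeks.

192-224 weeks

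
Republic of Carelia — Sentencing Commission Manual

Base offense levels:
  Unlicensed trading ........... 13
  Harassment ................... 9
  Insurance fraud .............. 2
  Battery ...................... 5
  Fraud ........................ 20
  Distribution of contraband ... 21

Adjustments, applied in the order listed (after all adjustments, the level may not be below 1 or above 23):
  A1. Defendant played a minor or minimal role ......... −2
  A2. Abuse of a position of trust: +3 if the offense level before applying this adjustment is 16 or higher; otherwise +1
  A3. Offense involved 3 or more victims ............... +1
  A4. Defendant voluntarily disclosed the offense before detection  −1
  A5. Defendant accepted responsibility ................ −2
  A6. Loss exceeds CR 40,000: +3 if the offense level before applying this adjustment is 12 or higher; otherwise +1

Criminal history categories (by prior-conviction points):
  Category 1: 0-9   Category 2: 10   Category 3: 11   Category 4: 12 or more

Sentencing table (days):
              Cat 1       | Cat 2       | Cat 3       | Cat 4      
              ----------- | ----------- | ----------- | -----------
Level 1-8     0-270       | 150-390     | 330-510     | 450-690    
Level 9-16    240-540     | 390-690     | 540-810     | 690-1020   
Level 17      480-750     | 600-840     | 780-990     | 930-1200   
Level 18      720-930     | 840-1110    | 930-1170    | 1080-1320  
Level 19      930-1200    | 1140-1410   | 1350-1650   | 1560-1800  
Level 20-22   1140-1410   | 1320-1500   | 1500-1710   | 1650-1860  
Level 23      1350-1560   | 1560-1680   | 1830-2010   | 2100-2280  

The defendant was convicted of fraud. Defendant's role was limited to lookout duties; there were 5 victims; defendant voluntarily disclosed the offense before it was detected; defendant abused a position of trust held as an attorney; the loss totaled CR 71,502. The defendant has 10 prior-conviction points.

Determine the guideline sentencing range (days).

1560-1680 days

Base offense level for fraud: 20.
A1 applies: 20 − 2 = 18.
A2 applies (level before this adjustment is 18 ≥ 16, so +3): 18 + 3 = 21.
A3 applies: 21 + 1 = 22.
A4 applies: 22 − 1 = 21.
A5 does not apply.
A6 applies (level before this adjustment is 21 ≥ 12, so +3): 21 + 3 = 24.
Level 24 exceeds the maximum of 23; capped at 23.
Final offense level: 23.
Criminal history: 10 prior points → Category 2 (10).
Level 23 falls in the 23 band.
Grid: Level 23 × Category 2 = 1560-1680 days.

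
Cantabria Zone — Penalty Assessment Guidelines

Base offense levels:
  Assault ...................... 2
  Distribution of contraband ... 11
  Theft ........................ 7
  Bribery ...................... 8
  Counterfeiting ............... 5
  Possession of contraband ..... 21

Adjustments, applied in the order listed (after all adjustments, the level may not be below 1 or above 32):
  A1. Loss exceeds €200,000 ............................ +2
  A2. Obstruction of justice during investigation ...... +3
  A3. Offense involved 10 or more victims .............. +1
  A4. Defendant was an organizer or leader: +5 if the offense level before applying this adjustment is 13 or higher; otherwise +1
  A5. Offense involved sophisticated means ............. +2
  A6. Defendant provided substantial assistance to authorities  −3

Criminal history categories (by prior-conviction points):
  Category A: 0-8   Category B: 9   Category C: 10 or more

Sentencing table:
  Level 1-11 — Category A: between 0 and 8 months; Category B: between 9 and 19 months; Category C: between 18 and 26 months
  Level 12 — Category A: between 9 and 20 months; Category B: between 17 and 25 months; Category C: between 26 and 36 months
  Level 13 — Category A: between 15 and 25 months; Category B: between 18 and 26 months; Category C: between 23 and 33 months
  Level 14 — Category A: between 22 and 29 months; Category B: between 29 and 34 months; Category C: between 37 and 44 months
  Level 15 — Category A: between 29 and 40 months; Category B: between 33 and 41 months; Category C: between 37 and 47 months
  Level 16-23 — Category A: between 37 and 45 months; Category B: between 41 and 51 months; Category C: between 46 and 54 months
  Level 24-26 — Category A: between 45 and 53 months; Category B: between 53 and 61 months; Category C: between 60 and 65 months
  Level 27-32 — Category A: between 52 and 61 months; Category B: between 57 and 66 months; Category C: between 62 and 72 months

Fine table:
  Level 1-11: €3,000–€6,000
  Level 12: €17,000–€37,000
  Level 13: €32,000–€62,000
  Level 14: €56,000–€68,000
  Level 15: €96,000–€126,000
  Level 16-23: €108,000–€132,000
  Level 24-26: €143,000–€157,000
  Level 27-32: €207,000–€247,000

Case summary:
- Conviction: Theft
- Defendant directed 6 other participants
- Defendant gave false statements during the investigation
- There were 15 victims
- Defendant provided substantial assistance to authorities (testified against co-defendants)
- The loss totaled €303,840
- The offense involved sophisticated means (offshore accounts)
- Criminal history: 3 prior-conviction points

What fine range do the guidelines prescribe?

€108,000–€132,000

Base offense level for theft: 7.
A1 applies: 7 + 2 = 9.
A2 applies: 9 + 3 = 12.
A3 applies: 12 + 1 = 13.
A4 applies (level before this adjustment is 13 ≥ 13, so +5): 13 + 5 = 18.
A5 applies: 18 + 2 = 20.
A6 applies: 20 − 3 = 17.
Final offense level: 17.
Level 17 falls in the 16-23 band.
Fine table: Level 16-23 → €108,000–€132,000.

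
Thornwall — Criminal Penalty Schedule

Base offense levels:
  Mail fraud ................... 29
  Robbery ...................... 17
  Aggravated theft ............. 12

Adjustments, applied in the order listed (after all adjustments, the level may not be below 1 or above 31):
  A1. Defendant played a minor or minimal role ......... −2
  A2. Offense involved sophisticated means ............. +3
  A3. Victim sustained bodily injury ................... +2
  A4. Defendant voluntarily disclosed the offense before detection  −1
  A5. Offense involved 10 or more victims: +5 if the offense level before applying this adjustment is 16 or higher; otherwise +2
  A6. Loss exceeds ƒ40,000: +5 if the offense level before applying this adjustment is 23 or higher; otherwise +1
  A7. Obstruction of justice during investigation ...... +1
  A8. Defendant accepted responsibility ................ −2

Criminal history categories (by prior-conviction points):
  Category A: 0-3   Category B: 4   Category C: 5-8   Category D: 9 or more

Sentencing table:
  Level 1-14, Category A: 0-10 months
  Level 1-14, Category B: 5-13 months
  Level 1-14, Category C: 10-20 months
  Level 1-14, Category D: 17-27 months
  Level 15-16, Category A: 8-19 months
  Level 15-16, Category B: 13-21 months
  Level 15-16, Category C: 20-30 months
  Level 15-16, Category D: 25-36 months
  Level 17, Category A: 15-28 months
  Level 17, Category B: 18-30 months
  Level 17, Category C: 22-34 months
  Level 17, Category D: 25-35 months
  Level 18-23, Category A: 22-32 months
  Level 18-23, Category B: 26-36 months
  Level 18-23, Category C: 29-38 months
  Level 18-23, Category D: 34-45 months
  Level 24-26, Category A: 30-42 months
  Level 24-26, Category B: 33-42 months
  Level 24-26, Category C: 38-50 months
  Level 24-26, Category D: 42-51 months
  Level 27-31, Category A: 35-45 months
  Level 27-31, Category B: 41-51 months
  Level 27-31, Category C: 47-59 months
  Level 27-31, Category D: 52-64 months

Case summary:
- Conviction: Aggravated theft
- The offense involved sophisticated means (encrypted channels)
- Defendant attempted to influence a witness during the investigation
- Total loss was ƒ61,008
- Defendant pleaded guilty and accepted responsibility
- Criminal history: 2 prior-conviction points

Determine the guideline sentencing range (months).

Base offense level for aggravated theft: 12.
A1 does not apply.
A2 applies: 12 + 3 = 15.
A6 applies (level before this adjustment is 15 < 23, so +1): 15 + 1 = 16.
A7 applies: 16 + 1 = 17.
A8 applies: 17 − 2 = 15.
Final offense level: 15.
Criminal history: 2 prior points → Category A (0-3).
Level 15 falls in the 15-16 band.
Grid: Level 15-16 × Category A = 8-19 months.

8-19 months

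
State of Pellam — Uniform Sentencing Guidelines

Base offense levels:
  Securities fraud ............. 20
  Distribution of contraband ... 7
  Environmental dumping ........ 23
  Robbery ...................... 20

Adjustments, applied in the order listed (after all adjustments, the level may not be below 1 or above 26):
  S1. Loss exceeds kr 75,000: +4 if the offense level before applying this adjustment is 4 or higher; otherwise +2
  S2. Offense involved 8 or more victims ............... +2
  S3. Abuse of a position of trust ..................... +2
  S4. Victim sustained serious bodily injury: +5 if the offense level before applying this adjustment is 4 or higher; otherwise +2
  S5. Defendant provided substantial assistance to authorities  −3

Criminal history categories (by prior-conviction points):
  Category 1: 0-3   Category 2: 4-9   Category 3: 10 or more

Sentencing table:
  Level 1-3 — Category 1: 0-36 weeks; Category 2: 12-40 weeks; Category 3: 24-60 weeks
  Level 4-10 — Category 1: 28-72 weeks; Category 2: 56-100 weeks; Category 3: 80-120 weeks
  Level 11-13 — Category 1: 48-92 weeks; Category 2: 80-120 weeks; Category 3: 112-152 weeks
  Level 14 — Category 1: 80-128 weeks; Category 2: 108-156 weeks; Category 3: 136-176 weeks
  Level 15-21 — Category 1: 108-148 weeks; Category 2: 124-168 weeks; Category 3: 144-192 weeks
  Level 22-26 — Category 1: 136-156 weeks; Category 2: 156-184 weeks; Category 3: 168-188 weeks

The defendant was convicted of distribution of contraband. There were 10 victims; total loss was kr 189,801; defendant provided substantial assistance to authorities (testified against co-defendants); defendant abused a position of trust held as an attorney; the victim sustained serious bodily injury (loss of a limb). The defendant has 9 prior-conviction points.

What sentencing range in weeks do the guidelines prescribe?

124-168 weeks

Base offense level for distribution of contraband: 7.
S1 applies (level before this adjustment is 7 ≥ 4, so +4): 7 + 4 = 11.
S2 applies: 11 + 2 = 13.
S3 applies: 13 + 2 = 15.
S4 applies (level before this adjustment is 15 ≥ 4, so +5): 15 + 5 = 20.
S5 applies: 20 − 3 = 17.
Final offense level: 17.
Criminal history: 9 prior points → Category 2 (4-9).
Level 17 falls in the 15-21 band.
Grid: Level 15-21 × Category 2 = 124-168 weeks.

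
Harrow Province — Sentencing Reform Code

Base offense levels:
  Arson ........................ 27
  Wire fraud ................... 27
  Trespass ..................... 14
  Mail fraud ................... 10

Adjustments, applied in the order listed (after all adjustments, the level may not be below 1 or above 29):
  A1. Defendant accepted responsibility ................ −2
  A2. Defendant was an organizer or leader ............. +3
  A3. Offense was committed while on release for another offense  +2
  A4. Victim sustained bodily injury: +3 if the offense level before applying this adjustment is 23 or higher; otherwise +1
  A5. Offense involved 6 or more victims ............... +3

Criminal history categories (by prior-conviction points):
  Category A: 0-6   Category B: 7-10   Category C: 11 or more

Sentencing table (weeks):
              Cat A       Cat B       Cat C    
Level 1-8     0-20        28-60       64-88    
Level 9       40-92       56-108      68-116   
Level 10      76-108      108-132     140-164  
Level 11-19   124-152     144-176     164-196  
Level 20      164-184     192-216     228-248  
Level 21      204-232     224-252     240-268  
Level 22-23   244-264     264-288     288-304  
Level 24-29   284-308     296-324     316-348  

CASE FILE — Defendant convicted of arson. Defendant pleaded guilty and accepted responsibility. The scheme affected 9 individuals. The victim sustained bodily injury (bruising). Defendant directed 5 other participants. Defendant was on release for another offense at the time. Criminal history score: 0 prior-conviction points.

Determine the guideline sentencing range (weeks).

284-308 weeks

Base offense level for arson: 27.
A1 applies: 27 − 2 = 25.
A2 applies: 25 + 3 = 28.
A3 applies: 28 + 2 = 30.
A4 applies (level before this adjustment is 30 ≥ 23, so +3): 30 + 3 = 33.
A5 applies: 33 + 3 = 36.
Level 36 exceeds the maximum of 29; capped at 29.
Final offense level: 29.
Criminal history: 0 prior points → Category A (0-6).
Level 29 falls in the 24-29 band.
Grid: Level 24-29 × Category A = 284-308 weeks.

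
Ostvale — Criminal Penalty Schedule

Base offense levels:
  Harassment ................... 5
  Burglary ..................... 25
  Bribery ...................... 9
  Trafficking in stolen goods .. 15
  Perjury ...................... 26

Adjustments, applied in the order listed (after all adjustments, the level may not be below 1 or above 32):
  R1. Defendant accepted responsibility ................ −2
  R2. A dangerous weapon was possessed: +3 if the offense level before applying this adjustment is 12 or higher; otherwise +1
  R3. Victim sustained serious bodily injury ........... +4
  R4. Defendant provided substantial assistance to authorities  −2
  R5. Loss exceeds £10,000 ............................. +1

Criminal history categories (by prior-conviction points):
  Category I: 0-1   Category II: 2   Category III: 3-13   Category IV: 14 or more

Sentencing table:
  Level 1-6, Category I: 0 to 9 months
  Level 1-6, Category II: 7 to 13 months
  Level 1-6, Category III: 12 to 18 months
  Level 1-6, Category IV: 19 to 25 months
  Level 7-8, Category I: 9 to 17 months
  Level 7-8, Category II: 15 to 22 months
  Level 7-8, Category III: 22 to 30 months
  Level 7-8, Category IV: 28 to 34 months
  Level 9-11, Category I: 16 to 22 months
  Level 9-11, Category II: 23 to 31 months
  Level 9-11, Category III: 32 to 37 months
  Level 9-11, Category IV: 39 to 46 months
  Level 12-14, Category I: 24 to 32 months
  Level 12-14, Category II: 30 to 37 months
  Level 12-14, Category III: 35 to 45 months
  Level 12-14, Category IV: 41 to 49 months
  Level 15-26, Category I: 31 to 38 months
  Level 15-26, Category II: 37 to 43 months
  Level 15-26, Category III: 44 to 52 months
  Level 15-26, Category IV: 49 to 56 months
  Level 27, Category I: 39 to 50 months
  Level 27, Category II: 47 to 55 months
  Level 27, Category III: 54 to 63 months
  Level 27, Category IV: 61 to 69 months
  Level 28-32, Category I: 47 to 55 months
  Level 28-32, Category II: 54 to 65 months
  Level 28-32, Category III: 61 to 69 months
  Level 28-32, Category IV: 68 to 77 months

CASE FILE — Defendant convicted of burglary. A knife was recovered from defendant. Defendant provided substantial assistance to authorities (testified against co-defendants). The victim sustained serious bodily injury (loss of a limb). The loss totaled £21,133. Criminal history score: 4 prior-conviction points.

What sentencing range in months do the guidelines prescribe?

Base offense level for burglary: 25.
R1 does not apply.
R2 applies (level before this adjustment is 25 ≥ 12, so +3): 25 + 3 = 28.
R3 applies: 28 + 4 = 32.
R4 applies: 32 − 2 = 30.
R5 applies: 30 + 1 = 31.
Final offense level: 31.
Criminal history: 4 prior points → Category III (3-13).
Level 31 falls in the 28-32 band.
Grid: Level 28-32 × Category III = 61-69 months.

61-69 months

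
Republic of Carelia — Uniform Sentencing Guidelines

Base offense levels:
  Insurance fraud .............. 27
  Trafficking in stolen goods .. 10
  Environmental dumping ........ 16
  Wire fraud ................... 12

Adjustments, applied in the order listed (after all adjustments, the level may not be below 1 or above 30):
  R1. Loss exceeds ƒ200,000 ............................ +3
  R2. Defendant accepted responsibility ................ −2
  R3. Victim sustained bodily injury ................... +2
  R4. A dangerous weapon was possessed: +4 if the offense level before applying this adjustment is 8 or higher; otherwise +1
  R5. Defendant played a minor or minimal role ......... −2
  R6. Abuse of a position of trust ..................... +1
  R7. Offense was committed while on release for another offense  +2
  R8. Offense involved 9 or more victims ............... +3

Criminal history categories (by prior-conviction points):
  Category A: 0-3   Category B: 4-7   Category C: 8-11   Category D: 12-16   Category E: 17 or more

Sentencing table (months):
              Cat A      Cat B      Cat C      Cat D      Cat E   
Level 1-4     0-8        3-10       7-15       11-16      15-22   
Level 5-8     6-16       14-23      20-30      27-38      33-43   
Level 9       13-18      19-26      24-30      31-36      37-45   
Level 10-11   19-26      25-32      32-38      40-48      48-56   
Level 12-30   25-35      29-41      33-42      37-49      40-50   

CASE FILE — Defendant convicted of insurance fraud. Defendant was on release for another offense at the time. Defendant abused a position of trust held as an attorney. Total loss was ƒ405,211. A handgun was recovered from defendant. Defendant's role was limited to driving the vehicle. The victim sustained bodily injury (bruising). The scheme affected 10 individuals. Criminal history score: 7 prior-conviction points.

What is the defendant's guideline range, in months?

29-41 months

Base offense level for insurance fraud: 27.
R1 applies: 27 + 3 = 30.
R2 does not apply.
R3 applies: 30 + 2 = 32.
R4 applies (level before this adjustment is 32 ≥ 8, so +4): 32 + 4 = 36.
R5 applies: 36 − 2 = 34.
R6 applies: 34 + 1 = 35.
R7 applies: 35 + 2 = 37.
R8 applies: 37 + 3 = 40.
Level 40 exceeds the maximum of 30; capped at 30.
Final offense level: 30.
Criminal history: 7 prior points → Category B (4-7).
Level 30 falls in the 12-30 band.
Grid: Level 12-30 × Category B = 29-41 months.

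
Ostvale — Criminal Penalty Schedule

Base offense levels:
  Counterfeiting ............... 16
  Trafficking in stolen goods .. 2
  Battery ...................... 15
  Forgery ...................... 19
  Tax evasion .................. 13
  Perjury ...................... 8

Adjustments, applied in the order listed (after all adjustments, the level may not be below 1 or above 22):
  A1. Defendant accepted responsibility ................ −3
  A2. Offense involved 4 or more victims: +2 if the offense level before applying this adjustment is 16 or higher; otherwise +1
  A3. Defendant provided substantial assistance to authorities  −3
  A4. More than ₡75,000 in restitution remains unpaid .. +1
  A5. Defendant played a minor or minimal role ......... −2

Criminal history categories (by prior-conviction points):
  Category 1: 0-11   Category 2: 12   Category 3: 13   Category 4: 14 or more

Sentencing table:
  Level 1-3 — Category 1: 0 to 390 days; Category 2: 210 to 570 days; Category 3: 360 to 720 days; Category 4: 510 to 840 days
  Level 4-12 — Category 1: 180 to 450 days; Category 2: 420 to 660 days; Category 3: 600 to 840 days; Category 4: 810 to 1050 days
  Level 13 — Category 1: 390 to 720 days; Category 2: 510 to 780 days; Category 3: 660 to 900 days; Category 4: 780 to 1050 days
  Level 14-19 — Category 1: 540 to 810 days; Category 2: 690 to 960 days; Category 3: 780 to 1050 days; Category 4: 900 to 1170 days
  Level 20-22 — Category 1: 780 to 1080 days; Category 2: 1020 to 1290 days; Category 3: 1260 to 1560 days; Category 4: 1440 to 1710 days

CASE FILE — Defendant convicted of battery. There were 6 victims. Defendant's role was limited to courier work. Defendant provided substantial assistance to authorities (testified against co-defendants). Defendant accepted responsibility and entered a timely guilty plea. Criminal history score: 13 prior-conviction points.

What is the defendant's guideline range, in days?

600-840 days

Base offense level for battery: 15.
A1 applies: 15 − 3 = 12.
A2 applies (level before this adjustment is 12 < 16, so +1): 12 + 1 = 13.
A3 applies: 13 − 3 = 10.
A5 applies: 10 − 2 = 8.
Final offense level: 8.
Criminal history: 13 prior points → Category 3 (13).
Level 8 falls in the 4-12 band.
Grid: Level 4-12 × Category 3 = 600-840 days.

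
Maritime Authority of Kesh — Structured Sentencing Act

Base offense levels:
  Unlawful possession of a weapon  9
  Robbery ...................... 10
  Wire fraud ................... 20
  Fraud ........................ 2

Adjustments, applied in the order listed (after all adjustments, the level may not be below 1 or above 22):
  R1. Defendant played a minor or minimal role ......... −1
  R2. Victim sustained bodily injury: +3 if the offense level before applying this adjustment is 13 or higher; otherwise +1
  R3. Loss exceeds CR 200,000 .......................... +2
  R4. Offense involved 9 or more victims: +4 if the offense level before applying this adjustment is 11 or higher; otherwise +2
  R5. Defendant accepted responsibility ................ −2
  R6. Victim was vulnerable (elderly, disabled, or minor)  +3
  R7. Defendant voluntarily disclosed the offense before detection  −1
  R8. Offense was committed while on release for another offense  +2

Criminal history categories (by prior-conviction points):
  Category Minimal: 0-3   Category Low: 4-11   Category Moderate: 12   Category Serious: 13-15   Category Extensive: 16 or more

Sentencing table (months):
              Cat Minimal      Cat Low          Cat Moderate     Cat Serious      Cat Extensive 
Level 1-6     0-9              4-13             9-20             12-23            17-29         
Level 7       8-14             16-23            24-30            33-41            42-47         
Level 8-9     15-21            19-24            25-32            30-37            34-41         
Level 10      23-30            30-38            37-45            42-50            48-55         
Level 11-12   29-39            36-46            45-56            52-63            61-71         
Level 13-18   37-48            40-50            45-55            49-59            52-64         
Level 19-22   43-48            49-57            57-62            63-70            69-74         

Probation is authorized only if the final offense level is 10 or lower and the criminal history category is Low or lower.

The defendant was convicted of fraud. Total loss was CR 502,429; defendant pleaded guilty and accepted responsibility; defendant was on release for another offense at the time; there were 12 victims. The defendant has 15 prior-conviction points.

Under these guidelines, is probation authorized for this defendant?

No

Base offense level for fraud: 2.
R3 applies: 2 + 2 = 4.
R4 applies (level before this adjustment is 4 < 11, so +2): 4 + 2 = 6.
R5 applies: 6 − 2 = 4.
R6 does not apply.
R8 applies: 4 + 2 = 6.
Final offense level: 6.
Criminal history: 15 prior points → Category Serious (13-15).
Level 6 falls in the 1-6 band.
Grid: Level 1-6 × Category Serious = 12-23 months.
Probation check: level 6 ≤ 10 and category Serious > Low → not eligible.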